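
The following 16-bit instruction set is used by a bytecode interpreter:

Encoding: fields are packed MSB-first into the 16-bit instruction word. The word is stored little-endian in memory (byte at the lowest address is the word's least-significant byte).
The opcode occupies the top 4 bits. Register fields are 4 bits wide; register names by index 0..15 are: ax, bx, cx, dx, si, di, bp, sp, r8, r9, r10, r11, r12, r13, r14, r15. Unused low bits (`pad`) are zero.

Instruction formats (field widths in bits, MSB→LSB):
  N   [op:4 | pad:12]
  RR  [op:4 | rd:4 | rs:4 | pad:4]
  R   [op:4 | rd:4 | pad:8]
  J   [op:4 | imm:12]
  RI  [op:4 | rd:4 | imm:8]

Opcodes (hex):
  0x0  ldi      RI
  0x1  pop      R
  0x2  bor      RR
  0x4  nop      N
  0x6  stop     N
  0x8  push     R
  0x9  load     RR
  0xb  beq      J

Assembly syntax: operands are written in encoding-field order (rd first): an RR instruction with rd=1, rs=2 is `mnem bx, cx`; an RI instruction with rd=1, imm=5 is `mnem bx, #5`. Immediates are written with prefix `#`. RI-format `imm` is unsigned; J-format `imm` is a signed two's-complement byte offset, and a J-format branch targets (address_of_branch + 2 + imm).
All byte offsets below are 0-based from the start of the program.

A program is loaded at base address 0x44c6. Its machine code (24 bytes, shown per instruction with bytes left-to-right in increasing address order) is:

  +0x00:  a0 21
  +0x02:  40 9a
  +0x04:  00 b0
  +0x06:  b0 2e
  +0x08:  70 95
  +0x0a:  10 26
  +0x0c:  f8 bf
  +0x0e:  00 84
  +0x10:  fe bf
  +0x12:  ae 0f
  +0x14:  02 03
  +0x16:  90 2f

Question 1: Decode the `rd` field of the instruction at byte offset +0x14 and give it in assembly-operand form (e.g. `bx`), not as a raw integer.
dx

+0x14: 02 03 ⇒ word 0x0302 (little)
  op=0x0302>>12=0x0 ⇒ ldi (RI)
  rd: (w>>8)&0xf=0x3 → dx
  imm: (w>>0)&0xff=0x2 → #2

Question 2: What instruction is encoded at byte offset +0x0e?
push si

[0e] 00 84 → 0x8400
  top 4b → 0x8 → push [R]
  rd: (w>>8)&0xf=0x4 → si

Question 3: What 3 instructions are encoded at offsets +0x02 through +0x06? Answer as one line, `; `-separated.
+0x02: 40 9a ⇒ word 0x9a40 (little)
  op=0x9a40>>12=0x9 ⇒ load (RR)
  rd@[11:8]=0xa ⇒ r10
  rs@[7:4]=0x4 ⇒ si
+0x04: 00 b0 ⇒ word 0xb000 (little)
  op=0xb000>>12=0xb ⇒ beq (J)
  imm@[11:0]=0x0 ⇒ #0
+0x06: b0 2e ⇒ word 0x2eb0 (little)
  op=0x2eb0>>12=0x2 ⇒ bor (RR)
  rd@[11:8]=0xe ⇒ r14
  rs@[7:4]=0xb ⇒ r11

load r10, si; beq #0; bor r14, r11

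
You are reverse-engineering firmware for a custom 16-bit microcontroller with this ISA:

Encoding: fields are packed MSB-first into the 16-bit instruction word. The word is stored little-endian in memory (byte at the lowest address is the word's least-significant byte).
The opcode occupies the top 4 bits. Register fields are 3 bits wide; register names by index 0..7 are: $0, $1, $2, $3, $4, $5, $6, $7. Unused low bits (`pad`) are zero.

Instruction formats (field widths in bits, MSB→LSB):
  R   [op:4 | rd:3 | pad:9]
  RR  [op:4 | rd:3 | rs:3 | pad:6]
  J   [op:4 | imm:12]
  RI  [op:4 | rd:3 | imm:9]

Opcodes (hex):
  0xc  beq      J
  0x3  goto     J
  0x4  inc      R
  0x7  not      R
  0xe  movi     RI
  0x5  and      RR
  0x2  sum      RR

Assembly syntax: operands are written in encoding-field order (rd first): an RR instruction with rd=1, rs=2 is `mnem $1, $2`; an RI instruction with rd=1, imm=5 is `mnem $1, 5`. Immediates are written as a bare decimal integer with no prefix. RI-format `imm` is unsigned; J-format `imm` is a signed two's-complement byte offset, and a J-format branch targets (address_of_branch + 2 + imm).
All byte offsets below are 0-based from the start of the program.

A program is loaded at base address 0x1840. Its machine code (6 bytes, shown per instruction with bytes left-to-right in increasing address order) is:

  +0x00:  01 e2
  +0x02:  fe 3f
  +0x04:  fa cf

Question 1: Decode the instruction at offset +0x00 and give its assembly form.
+0x00: 01 e2 ⇒ word 0xe201 (little)
  opcode bits[15:12]=0xe: movi/RI
  rd@[11:9]=0x1 ⇒ $1
  imm@[8:0]=0x1 ⇒ 1

movi $1, 1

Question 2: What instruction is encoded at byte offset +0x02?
off 0x02: read fe 3f as little → 0x3ffe
  top 4b → 0x3 → goto [J]
  [11:0] imm=4094 (s12→-2) = -2

goto -2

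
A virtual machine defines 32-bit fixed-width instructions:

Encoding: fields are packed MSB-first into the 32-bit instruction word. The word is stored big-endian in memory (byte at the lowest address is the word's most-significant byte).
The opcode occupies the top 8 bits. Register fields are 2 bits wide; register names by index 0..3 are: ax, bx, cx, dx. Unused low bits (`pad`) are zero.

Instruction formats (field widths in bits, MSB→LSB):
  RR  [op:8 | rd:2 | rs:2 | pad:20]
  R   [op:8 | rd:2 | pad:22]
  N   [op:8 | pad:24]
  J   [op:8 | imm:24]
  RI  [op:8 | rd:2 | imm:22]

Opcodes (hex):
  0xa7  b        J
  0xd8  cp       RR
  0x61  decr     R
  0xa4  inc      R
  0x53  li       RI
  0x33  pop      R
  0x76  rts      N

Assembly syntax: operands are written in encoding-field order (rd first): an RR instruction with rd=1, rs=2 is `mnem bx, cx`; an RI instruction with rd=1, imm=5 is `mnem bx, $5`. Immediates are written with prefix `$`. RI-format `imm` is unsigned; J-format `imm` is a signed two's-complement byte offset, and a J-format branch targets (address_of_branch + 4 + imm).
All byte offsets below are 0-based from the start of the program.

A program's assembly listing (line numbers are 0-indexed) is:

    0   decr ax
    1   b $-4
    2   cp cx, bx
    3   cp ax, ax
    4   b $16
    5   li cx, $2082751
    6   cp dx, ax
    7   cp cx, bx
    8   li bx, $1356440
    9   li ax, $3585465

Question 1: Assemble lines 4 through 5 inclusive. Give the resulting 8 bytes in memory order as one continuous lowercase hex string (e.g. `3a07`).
line 4 (b): pack op=0xa7:8|imm=16:24 = 0xa7000010; big→ a7 00 00 10
line 5 (li): pack op=0x53:8|rd=2:2|imm=2082751:22 = 0x539fc7bf; big→ 53 9f c7 bf

a7000010539fc7bf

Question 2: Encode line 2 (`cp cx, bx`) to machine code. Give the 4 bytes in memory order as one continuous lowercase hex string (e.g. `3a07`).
d8900000

2. cp fields op=0xd8:8|rd=2:2|rs=1:2|pad=0:20 → word d8900000h → d8 90 00 00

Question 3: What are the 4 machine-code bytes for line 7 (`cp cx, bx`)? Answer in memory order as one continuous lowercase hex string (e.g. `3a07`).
d8900000

7. cp fields op=0xd8:8|rd=2:2|rs=1:2|pad=0:20 → word d8900000h → d8 90 00 00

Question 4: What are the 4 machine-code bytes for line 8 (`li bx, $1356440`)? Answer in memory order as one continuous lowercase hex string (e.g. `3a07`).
5354b298

8. li fields op=0x53:8|rd=1:2|imm=1356440:22 → word 5354b298h → 53 54 b2 98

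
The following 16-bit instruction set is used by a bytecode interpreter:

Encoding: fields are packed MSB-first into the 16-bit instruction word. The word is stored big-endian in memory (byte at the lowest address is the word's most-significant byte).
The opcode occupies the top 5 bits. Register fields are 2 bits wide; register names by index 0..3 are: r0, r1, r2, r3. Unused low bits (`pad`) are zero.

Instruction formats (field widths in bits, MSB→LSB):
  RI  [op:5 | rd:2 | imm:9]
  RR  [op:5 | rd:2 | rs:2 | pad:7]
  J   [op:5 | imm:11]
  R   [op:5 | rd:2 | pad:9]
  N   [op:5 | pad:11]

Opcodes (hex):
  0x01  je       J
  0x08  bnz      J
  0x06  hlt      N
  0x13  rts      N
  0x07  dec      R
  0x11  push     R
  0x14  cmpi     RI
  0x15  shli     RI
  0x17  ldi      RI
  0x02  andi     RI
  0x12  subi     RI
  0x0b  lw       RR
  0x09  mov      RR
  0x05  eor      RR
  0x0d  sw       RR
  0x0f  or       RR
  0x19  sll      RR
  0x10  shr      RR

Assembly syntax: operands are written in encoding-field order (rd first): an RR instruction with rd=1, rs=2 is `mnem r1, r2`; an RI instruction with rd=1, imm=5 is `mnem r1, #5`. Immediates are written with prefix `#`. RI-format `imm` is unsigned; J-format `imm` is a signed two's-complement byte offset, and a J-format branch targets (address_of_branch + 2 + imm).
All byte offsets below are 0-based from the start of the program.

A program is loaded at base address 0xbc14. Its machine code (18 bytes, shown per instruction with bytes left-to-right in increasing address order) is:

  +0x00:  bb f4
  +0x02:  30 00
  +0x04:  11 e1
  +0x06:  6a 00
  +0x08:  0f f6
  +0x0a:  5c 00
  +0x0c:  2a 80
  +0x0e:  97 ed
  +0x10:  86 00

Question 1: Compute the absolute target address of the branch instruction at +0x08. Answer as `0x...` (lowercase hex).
0xbc14

+0x08: 0f f6 ⇒ word 0x0ff6 (big)
  top 5b → 0x1 → je [J]
  imm: (w>>0)&0x7ff=0x7f6 (s11→-10) → #-10
  target = base 0xbc14 + off 0x08 + 2 + imm -10 = 0xbc14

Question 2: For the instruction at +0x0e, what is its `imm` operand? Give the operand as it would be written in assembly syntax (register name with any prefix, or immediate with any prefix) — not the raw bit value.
#493

+0x0e: 97 ed ⇒ word 0x97ed (big)
  top 5b → 0x12 → subi [RI]
  [10:9] rd=3 = r3
  [8:0] imm=493 = #493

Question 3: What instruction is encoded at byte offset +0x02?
hlt

@+02  big-endian(30 00) = 0x3000
  opcode bits[15:11]=0x6: hlt/N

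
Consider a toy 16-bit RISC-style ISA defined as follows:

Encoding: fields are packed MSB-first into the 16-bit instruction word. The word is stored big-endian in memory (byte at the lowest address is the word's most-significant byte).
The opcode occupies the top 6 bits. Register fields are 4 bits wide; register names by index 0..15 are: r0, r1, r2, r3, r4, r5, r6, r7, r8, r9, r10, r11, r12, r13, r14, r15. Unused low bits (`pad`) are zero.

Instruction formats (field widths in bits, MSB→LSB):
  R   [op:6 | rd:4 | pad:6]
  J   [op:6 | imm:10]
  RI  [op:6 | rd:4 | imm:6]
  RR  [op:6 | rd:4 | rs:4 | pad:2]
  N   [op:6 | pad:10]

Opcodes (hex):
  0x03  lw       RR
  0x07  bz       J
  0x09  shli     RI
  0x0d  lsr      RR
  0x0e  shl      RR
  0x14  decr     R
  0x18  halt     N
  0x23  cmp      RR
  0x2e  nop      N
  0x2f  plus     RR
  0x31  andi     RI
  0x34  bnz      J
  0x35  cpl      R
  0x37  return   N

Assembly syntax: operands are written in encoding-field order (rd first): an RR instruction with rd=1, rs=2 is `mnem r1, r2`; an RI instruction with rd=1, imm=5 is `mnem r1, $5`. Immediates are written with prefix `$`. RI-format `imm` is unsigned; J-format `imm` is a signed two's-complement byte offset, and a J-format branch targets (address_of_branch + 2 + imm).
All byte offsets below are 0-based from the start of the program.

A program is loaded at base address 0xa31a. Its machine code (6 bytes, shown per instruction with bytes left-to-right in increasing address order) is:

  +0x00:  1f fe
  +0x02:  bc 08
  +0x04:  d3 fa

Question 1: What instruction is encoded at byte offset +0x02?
+0x02: bc 08 ⇒ word 0xbc08 (big)
  top 6b → 0x2f → plus [RR]
  [9:6] rd=0 = r0
  [5:2] rs=2 = r2

plus r0, r2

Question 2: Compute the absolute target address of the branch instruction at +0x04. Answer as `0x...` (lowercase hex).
0xa31a

+0x04: d3 fa ⇒ word 0xd3fa (big)
  opcode bits[15:10]=0x34: bnz/J
  [9:0] imm=1018 (s10→-6) = $-6
  target = base 0xa31a + off 0x04 + 2 + imm -6 = 0xa31a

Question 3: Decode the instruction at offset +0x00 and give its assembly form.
bz $-2

+0x00: 1f fe ⇒ word 0x1ffe (big)
  op=0x1ffe>>10=0x7 ⇒ bz (J)
  imm@[9:0]=0x3fe (s10→-2) ⇒ $-2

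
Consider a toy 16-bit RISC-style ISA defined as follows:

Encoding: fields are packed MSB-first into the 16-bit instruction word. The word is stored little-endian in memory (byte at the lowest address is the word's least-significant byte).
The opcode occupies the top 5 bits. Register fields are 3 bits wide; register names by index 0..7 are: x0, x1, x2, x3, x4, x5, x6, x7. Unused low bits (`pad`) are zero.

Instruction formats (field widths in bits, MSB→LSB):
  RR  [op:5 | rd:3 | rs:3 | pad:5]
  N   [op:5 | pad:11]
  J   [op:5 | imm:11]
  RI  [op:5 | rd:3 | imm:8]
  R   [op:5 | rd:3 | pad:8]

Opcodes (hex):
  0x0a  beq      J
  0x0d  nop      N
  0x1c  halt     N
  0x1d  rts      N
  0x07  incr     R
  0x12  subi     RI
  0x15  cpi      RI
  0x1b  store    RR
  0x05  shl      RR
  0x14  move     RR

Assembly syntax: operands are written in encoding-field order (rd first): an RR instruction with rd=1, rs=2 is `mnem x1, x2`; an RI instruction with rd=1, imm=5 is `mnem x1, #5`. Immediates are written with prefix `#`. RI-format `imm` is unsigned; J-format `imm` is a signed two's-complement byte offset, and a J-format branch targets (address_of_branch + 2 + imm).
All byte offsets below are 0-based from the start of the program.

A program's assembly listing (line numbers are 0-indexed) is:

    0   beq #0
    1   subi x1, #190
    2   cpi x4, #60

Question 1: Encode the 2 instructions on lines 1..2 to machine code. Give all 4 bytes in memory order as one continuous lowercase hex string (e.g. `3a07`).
be913cac

1. subi fields op=0x12:5|rd=1:3|imm=190:8 → word 91beh → be 91
2. cpi fields op=0x15:5|rd=4:3|imm=60:8 → word ac3ch → 3c ac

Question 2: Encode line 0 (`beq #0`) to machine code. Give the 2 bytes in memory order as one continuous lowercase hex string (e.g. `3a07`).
line 0 (beq): pack op=0xa:5|imm=0:11 = 0x5000; little→ 00 50

0050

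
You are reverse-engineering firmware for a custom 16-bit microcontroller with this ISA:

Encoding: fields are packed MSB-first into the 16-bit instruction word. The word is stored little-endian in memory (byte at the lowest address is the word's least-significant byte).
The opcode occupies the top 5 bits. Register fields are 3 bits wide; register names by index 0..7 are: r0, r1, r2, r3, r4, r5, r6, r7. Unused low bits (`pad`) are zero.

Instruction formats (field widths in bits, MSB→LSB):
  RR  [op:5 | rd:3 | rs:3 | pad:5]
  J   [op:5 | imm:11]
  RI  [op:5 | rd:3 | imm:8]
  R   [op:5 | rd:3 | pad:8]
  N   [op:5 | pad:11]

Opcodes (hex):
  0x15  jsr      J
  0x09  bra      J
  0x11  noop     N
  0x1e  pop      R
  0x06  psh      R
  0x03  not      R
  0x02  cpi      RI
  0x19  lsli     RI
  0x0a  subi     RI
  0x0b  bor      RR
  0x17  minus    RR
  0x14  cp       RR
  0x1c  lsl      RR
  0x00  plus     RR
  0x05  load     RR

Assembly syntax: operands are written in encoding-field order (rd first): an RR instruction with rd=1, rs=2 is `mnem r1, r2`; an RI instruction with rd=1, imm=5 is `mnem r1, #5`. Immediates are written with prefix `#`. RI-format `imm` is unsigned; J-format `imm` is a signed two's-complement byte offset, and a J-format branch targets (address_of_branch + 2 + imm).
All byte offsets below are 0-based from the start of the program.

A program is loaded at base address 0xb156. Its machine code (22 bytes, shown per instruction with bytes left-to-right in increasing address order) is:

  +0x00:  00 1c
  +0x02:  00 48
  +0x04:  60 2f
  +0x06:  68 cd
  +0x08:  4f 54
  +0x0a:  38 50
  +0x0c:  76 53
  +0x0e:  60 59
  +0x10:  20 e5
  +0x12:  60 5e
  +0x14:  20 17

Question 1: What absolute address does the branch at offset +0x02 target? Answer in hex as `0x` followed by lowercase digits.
0xb15a

+0x02: 00 48 ⇒ word 0x4800 (little)
  op=0x4800>>11=0x9 ⇒ bra (J)
  imm: (w>>0)&0x7ff=0x0 → #0
  target = base 0xb156 + off 0x02 + 2 + imm 0 = 0xb15a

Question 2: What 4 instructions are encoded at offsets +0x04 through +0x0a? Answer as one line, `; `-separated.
+0x04: 60 2f ⇒ word 0x2f60 (little)
  op=0x2f60>>11=0x5 ⇒ load (RR)
  rd: (w>>8)&0x7=0x7 → r7
  rs: (w>>5)&0x7=0x3 → r3
+0x06: 68 cd ⇒ word 0xcd68 (little)
  op=0xcd68>>11=0x19 ⇒ lsli (RI)
  rd: (w>>8)&0x7=0x5 → r5
  imm: (w>>0)&0xff=0x68 → #104
+0x08: 4f 54 ⇒ word 0x544f (little)
  op=0x544f>>11=0xa ⇒ subi (RI)
  rd: (w>>8)&0x7=0x4 → r4
  imm: (w>>0)&0xff=0x4f → #79
+0x0a: 38 50 ⇒ word 0x5038 (little)
  op=0x5038>>11=0xa ⇒ subi (RI)
  rd: (w>>8)&0x7=0x0 → r0
  imm: (w>>0)&0xff=0x38 → #56

load r7, r3; lsli r5, #104; subi r4, #79; subi r0, #56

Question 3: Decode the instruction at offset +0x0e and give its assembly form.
bor r1, r3

off 0x0e: read 60 59 as little → 0x5960
  op=0x5960>>11=0xb ⇒ bor (RR)
  rd@[10:8]=0x1 ⇒ r1
  rs@[7:5]=0x3 ⇒ r3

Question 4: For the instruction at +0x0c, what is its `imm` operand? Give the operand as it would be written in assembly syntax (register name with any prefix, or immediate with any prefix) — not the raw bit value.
#118

[0c] 76 53 → 0x5376
  top 5b → 0xa → subi [RI]
  rd: (w>>8)&0x7=0x3 → r3
  imm: (w>>0)&0xff=0x76 → #118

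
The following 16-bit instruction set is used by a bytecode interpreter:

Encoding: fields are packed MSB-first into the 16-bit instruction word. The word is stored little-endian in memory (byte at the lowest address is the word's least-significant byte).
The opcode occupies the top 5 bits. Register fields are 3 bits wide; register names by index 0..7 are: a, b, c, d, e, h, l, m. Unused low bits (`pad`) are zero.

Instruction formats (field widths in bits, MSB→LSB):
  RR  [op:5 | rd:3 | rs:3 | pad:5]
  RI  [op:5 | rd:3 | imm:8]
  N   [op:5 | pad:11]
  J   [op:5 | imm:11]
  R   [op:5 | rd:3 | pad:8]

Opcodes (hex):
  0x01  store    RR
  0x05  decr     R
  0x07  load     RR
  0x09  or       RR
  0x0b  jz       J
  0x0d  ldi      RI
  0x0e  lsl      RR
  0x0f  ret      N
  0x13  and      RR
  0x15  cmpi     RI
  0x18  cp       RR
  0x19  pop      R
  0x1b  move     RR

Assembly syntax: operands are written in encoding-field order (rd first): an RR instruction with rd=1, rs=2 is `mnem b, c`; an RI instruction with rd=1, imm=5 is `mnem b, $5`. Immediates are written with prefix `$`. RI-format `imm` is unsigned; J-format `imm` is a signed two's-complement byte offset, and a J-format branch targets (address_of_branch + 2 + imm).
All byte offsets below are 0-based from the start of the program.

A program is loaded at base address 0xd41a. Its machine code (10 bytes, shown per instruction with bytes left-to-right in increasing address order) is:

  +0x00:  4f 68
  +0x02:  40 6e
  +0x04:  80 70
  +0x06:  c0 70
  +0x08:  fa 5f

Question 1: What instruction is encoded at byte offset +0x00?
ldi a, $79

[00] 4f 68 → 0x684f
  top 5b → 0xd → ldi [RI]
  rd: (w>>8)&0x7=0x0 → a
  imm: (w>>0)&0xff=0x4f → $79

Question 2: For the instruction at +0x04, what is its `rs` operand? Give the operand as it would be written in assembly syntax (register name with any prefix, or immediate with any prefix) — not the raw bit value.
e

+0x04: 80 70 ⇒ word 0x7080 (little)
  opcode bits[15:11]=0xe: lsl/RR
  rd@[10:8]=0x0 ⇒ a
  rs@[7:5]=0x4 ⇒ e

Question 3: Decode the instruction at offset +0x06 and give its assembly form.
lsl a, l

+0x06: c0 70 ⇒ word 0x70c0 (little)
  opcode bits[15:11]=0xe: lsl/RR
  rd@[10:8]=0x0 ⇒ a
  rs@[7:5]=0x6 ⇒ l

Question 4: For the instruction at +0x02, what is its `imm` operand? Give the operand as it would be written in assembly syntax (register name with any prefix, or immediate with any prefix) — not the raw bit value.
[02] 40 6e → 0x6e40
  top 5b → 0xd → ldi [RI]
  [10:8] rd=6 = l
  [7:0] imm=64 = $64

$64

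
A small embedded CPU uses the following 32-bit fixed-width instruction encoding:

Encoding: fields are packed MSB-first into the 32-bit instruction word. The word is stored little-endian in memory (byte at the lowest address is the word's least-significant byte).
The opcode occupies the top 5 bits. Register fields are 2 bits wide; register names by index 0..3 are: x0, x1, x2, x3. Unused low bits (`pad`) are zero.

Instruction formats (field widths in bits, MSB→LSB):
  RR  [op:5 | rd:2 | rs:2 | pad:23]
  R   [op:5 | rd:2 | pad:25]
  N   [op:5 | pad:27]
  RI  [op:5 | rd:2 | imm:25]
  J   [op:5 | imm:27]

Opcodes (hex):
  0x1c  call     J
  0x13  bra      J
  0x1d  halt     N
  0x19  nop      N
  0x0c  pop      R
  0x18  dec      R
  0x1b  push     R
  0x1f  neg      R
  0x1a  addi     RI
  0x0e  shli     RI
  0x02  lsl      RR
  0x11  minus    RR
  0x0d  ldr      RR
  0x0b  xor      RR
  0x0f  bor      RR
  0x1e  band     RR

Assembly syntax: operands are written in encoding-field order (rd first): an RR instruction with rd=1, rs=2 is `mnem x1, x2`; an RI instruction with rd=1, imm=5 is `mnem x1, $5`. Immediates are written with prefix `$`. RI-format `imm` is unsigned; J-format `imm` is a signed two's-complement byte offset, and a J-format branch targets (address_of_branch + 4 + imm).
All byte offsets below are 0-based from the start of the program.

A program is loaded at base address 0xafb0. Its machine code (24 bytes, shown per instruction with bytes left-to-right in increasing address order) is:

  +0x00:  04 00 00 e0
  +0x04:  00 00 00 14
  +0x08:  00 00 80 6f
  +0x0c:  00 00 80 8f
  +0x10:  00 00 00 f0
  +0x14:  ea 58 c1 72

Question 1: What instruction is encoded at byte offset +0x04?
lsl x2, x0

@+04  little-endian(00 00 00 14) = 0x14000000
  top 5b → 0x2 → lsl [RR]
  rd: (w>>25)&0x3=0x2 → x2
  rs: (w>>23)&0x3=0x0 → x0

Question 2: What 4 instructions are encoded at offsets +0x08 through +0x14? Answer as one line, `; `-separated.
[08] 00 00 80 6f → 0x6f800000
  top 5b → 0xd → ldr [RR]
  rd: (w>>25)&0x3=0x3 → x3
  rs: (w>>23)&0x3=0x3 → x3
[0c] 00 00 80 8f → 0x8f800000
  top 5b → 0x11 → minus [RR]
  rd: (w>>25)&0x3=0x3 → x3
  rs: (w>>23)&0x3=0x3 → x3
[10] 00 00 00 f0 → 0xf0000000
  top 5b → 0x1e → band [RR]
  rd: (w>>25)&0x3=0x0 → x0
  rs: (w>>23)&0x3=0x0 → x0
[14] ea 58 c1 72 → 0x72c158ea
  top 5b → 0xe → shli [RI]
  rd: (w>>25)&0x3=0x1 → x1
  imm: (w>>0)&0x1ffffff=0xc158ea → $12671210

ldr x3, x3; minus x3, x3; band x0, x0; shli x1, $12671210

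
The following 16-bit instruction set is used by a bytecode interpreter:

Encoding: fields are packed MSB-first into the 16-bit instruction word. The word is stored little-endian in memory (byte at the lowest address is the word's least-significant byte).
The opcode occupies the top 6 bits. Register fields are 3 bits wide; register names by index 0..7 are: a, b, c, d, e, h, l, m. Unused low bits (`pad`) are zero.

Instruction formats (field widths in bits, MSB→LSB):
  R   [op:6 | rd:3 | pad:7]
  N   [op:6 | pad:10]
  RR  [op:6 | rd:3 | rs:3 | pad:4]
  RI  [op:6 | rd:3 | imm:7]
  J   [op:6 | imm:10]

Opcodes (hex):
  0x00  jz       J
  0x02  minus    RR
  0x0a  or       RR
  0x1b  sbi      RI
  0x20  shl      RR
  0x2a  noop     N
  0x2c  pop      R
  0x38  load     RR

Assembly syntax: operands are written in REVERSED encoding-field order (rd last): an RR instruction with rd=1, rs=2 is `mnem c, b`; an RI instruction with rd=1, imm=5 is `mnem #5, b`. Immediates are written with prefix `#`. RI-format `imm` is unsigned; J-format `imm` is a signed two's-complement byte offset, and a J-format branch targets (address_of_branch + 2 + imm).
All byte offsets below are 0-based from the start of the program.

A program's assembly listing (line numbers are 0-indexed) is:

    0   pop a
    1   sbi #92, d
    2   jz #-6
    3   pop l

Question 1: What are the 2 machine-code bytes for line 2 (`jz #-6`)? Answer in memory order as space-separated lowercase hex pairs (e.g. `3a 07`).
fa 03

L2: jz op=0x0:6|imm=-6:10 ⇒ 0x03fa ⇒ little fa 03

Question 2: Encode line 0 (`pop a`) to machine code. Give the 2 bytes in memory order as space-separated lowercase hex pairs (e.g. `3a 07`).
line 0 (pop): pack op=0x2c:6|rd=0:3|pad=0:7 = 0xb000; little→ 00 b0

00 b0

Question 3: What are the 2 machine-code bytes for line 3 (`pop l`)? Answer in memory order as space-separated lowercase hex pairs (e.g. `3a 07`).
L3: pop op=0x2c:6|rd=6:3|pad=0:7 ⇒ 0xb300 ⇒ little 00 b3

00 b3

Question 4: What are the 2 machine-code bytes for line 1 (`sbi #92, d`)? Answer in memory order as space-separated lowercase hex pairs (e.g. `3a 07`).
1. sbi fields op=0x1b:6|rd=3:3|imm=92:7 → word 6ddch → dc 6d

dc 6d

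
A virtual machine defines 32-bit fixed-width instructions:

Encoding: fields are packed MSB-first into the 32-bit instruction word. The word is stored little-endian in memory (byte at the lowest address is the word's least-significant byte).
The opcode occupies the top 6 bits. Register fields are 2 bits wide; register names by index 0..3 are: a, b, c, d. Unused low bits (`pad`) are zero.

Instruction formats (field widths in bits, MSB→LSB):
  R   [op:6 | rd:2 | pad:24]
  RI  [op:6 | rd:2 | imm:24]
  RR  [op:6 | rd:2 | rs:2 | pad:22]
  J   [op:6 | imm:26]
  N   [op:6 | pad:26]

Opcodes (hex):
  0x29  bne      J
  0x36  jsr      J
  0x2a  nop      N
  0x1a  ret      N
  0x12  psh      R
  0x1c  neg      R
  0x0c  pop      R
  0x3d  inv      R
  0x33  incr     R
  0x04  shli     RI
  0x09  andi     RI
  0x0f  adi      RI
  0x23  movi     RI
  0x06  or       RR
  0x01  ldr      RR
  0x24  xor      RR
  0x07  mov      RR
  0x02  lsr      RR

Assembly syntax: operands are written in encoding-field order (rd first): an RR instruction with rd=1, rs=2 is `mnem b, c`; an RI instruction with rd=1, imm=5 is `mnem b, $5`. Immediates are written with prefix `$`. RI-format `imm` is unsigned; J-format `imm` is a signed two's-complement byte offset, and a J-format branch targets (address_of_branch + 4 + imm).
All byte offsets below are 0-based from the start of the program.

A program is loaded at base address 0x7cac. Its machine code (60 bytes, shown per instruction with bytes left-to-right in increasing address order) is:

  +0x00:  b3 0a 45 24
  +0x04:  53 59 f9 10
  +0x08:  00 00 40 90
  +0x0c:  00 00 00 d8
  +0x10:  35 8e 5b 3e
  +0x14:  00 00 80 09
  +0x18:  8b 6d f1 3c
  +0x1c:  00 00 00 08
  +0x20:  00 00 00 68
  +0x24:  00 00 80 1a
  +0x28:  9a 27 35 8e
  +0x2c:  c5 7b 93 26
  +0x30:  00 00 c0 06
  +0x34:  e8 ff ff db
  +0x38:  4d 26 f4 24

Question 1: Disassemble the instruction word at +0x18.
adi a, $15822219

+0x18: 8b 6d f1 3c ⇒ word 0x3cf16d8b (little)
  opcode bits[31:26]=0xf: adi/RI
  rd@[25:24]=0x0 ⇒ a
  imm@[23:0]=0xf16d8b ⇒ $15822219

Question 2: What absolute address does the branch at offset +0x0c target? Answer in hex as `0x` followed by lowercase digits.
0x7cbc

[0c] 00 00 00 d8 → 0xd8000000
  top 6b → 0x36 → jsr [J]
  imm@[25:0]=0x0 ⇒ $0
  target = base 0x7cac + off 0x0c + 4 + imm 0 = 0x7cbc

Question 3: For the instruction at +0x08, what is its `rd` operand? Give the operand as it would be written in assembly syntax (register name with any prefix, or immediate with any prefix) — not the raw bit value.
off 0x08: read 00 00 40 90 as little → 0x90400000
  op=0x90400000>>26=0x24 ⇒ xor (RR)
  [25:24] rd=0 = a
  [23:22] rs=1 = b

a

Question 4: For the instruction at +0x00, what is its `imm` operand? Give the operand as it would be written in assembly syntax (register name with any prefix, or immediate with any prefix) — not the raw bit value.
[00] b3 0a 45 24 → 0x24450ab3
  opcode bits[31:26]=0x9: andi/RI
  rd: (w>>24)&0x3=0x0 → a
  imm: (w>>0)&0xffffff=0x450ab3 → $4524723

$4524723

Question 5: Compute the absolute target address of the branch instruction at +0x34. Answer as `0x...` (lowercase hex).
0x7ccc

@+34  little-endian(e8 ff ff db) = 0xdbffffe8
  top 6b → 0x36 → jsr [J]
  imm@[25:0]=0x3ffffe8 (s26→-24) ⇒ $-24
  target = base 0x7cac + off 0x34 + 4 + imm -24 = 0x7ccc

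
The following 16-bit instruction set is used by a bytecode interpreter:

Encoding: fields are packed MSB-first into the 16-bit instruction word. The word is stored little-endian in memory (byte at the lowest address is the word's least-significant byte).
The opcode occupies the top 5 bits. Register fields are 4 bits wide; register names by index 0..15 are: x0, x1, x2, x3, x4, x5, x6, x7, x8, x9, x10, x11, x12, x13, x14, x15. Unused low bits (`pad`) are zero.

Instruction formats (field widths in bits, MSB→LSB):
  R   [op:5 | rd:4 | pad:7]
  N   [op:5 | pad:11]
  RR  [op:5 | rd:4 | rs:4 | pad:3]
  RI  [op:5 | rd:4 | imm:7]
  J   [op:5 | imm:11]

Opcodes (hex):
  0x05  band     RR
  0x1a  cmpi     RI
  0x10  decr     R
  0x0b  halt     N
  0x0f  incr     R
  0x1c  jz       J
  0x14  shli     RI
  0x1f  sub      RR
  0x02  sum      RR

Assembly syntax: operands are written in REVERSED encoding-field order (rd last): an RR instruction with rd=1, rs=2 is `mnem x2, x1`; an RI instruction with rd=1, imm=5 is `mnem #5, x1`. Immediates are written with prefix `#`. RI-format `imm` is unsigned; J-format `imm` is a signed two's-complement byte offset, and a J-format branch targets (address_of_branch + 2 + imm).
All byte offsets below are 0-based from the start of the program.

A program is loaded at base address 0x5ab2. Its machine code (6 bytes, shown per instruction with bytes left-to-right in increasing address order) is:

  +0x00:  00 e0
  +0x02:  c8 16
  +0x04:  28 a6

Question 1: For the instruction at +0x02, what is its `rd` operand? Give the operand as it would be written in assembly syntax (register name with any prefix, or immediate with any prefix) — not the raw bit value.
x13

@+02  little-endian(c8 16) = 0x16c8
  op=0x16c8>>11=0x2 ⇒ sum (RR)
  rd: (w>>7)&0xf=0xd → x13
  rs: (w>>3)&0xf=0x9 → x9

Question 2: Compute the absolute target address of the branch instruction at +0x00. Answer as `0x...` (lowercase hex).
+0x00: 00 e0 ⇒ word 0xe000 (little)
  top 5b → 0x1c → jz [J]
  imm@[10:0]=0x0 ⇒ #0
  target = base 0x5ab2 + off 0x00 + 2 + imm 0 = 0x5ab4

0x5ab4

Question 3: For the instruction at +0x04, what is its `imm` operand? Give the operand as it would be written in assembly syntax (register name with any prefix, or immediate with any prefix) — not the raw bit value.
#40

off 0x04: read 28 a6 as little → 0xa628
  opcode bits[15:11]=0x14: shli/RI
  rd: (w>>7)&0xf=0xc → x12
  imm: (w>>0)&0x7f=0x28 → #40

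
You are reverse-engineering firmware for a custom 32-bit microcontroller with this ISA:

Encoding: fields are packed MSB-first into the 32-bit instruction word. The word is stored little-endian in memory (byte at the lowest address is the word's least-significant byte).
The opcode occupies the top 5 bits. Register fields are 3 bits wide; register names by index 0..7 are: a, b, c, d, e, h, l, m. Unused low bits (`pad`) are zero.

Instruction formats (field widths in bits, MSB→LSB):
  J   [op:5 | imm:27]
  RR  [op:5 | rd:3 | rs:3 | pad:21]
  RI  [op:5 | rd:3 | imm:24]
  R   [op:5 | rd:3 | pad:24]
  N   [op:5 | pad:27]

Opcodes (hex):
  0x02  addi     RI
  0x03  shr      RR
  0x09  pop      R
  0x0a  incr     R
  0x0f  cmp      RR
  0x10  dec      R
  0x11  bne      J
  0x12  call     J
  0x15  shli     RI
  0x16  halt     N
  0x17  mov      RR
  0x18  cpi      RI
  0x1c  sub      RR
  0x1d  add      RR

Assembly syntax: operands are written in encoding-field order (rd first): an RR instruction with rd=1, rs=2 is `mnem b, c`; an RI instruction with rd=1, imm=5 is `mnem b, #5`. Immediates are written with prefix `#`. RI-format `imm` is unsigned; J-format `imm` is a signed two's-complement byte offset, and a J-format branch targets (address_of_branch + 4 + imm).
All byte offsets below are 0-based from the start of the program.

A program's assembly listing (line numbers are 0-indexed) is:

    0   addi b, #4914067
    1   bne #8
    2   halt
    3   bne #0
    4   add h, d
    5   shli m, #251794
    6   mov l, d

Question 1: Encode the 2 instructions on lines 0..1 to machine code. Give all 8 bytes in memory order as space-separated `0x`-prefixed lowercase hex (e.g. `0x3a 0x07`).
0. addi fields op=0x2:5|rd=1:3|imm=4914067:24 → word 114afb93h → 93 fb 4a 11
1. bne fields op=0x11:5|imm=8:27 → word 88000008h → 08 00 00 88

0x93 0xfb 0x4a 0x11 0x08 0x00 0x00 0x88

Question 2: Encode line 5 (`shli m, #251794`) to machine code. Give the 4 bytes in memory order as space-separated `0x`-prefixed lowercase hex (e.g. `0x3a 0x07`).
5. shli fields op=0x15:5|rd=7:3|imm=251794:24 → word af03d792h → 92 d7 03 af

0x92 0xd7 0x03 0xaf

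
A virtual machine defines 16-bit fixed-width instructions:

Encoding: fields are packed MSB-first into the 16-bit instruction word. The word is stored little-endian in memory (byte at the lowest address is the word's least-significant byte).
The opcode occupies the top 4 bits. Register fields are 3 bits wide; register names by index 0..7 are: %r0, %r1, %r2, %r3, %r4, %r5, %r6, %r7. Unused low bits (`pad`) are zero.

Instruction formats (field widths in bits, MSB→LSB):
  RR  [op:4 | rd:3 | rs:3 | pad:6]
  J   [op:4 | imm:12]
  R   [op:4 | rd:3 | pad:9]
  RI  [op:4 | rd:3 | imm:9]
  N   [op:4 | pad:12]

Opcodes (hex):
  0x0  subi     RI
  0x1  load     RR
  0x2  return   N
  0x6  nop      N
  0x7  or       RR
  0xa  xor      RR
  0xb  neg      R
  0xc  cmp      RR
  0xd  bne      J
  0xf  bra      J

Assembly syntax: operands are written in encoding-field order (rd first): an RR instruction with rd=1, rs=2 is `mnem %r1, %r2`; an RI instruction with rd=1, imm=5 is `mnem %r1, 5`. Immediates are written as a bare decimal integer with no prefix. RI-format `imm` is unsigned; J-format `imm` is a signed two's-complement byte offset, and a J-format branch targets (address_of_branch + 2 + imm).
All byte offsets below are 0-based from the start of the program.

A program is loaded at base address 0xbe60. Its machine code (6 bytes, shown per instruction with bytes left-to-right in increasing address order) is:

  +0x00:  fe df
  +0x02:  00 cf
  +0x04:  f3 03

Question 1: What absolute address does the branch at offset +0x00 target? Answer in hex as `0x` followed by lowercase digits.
+0x00: fe df ⇒ word 0xdffe (little)
  opcode bits[15:12]=0xd: bne/J
  imm: (w>>0)&0xfff=0xffe (s12→-2) → -2
  target = base 0xbe60 + off 0x00 + 2 + imm -2 = 0xbe60

0xbe60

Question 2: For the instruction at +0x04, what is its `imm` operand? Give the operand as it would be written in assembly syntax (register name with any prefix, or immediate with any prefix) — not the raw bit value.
499

@+04  little-endian(f3 03) = 0x03f3
  op=0x03f3>>12=0x0 ⇒ subi (RI)
  rd: (w>>9)&0x7=0x1 → %r1
  imm: (w>>0)&0x1ff=0x1f3 → 499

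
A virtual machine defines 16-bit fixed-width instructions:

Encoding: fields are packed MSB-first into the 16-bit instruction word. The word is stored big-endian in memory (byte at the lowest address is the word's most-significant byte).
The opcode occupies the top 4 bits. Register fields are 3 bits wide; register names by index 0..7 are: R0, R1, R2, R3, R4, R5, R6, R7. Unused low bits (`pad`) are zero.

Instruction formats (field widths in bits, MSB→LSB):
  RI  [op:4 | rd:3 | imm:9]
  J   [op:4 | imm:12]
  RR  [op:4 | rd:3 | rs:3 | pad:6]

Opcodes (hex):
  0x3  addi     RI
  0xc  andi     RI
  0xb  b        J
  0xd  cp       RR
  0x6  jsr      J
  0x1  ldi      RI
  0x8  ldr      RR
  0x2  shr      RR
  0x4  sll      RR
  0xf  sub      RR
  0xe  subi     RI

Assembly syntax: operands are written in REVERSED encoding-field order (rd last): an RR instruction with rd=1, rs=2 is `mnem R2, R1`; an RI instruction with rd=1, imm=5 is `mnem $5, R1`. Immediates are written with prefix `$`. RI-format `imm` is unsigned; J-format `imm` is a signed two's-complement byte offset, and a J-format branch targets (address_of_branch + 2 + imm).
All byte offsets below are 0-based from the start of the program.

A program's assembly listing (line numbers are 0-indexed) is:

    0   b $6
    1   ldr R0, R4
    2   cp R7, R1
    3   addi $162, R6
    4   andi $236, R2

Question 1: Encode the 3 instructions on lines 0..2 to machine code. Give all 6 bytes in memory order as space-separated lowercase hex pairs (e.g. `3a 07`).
b0 06 88 00 d3 c0

L0: b op=0xb:4|imm=6:12 ⇒ 0xb006 ⇒ big b0 06
L1: ldr op=0x8:4|rd=4:3|rs=0:3|pad=0:6 ⇒ 0x8800 ⇒ big 88 00
L2: cp op=0xd:4|rd=1:3|rs=7:3|pad=0:6 ⇒ 0xd3c0 ⇒ big d3 c0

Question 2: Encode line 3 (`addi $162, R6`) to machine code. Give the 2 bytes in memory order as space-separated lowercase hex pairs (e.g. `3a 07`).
3c a2

3. addi fields op=0x3:4|rd=6:3|imm=162:9 → word 3ca2h → 3c a2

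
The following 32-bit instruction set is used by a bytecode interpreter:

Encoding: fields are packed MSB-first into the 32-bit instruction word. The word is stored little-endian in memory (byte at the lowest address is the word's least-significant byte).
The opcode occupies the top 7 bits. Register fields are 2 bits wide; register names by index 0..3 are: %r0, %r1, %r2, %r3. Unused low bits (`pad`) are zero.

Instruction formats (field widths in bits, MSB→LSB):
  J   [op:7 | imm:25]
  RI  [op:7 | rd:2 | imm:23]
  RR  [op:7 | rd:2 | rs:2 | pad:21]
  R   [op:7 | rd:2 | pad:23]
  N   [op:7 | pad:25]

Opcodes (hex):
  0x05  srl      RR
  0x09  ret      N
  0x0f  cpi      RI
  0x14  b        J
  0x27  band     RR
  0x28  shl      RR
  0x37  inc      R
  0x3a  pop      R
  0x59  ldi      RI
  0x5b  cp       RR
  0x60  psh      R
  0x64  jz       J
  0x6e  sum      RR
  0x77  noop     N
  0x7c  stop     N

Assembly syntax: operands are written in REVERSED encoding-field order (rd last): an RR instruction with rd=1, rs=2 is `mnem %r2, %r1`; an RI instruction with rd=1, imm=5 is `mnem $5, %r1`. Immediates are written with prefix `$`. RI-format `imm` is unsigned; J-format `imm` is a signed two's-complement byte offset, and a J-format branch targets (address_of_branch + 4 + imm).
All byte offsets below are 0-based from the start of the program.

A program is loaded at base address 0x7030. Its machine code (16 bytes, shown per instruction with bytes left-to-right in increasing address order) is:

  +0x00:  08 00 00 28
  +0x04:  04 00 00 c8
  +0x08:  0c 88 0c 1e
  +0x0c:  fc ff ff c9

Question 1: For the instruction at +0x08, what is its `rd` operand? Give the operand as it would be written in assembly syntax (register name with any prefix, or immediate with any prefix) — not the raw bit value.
off 0x08: read 0c 88 0c 1e as little → 0x1e0c880c
  op=0x1e0c880c>>25=0xf ⇒ cpi (RI)
  rd@[24:23]=0x0 ⇒ %r0
  imm@[22:0]=0xc880c ⇒ $821260

%r0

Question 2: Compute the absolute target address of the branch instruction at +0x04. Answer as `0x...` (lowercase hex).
0x703c

[04] 04 00 00 c8 → 0xc8000004
  opcode bits[31:25]=0x64: jz/J
  imm@[24:0]=0x4 ⇒ $4
  target = base 0x7030 + off 0x04 + 4 + imm 4 = 0x703c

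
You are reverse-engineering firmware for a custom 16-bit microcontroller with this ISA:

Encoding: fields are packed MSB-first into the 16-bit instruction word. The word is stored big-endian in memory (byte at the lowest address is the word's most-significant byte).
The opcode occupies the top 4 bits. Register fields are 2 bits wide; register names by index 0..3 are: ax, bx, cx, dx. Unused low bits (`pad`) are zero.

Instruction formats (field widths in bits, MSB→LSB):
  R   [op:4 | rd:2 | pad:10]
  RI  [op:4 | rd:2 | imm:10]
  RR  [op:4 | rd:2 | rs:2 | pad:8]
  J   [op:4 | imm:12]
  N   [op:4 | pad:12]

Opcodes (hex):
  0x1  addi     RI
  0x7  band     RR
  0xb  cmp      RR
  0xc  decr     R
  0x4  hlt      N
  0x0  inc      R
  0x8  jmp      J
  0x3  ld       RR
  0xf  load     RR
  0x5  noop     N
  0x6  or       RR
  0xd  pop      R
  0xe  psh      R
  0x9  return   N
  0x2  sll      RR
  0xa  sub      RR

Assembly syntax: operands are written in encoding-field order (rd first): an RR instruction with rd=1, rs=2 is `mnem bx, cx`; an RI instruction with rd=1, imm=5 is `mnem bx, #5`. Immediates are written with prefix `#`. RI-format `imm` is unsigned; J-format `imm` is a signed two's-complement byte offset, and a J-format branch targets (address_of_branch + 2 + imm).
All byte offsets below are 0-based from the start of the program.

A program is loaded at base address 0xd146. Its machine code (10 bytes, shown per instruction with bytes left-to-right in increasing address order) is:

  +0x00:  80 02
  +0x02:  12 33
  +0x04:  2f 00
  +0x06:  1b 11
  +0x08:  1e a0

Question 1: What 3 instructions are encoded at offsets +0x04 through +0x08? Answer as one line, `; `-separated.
[04] 2f 00 → 0x2f00
  op=0x2f00>>12=0x2 ⇒ sll (RR)
  rd@[11:10]=0x3 ⇒ dx
  rs@[9:8]=0x3 ⇒ dx
[06] 1b 11 → 0x1b11
  op=0x1b11>>12=0x1 ⇒ addi (RI)
  rd@[11:10]=0x2 ⇒ cx
  imm@[9:0]=0x311 ⇒ #785
[08] 1e a0 → 0x1ea0
  op=0x1ea0>>12=0x1 ⇒ addi (RI)
  rd@[11:10]=0x3 ⇒ dx
  imm@[9:0]=0x2a0 ⇒ #672

sll dx, dx; addi cx, #785; addi dx, #672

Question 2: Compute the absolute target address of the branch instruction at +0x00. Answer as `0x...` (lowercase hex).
[00] 80 02 → 0x8002
  opcode bits[15:12]=0x8: jmp/J
  imm@[11:0]=0x2 ⇒ #2
  target = base 0xd146 + off 0x00 + 2 + imm 2 = 0xd14a

0xd14a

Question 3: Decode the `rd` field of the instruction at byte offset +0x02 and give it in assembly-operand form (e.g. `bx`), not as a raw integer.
ax

+0x02: 12 33 ⇒ word 0x1233 (big)
  opcode bits[15:12]=0x1: addi/RI
  rd@[11:10]=0x0 ⇒ ax
  imm@[9:0]=0x233 ⇒ #563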